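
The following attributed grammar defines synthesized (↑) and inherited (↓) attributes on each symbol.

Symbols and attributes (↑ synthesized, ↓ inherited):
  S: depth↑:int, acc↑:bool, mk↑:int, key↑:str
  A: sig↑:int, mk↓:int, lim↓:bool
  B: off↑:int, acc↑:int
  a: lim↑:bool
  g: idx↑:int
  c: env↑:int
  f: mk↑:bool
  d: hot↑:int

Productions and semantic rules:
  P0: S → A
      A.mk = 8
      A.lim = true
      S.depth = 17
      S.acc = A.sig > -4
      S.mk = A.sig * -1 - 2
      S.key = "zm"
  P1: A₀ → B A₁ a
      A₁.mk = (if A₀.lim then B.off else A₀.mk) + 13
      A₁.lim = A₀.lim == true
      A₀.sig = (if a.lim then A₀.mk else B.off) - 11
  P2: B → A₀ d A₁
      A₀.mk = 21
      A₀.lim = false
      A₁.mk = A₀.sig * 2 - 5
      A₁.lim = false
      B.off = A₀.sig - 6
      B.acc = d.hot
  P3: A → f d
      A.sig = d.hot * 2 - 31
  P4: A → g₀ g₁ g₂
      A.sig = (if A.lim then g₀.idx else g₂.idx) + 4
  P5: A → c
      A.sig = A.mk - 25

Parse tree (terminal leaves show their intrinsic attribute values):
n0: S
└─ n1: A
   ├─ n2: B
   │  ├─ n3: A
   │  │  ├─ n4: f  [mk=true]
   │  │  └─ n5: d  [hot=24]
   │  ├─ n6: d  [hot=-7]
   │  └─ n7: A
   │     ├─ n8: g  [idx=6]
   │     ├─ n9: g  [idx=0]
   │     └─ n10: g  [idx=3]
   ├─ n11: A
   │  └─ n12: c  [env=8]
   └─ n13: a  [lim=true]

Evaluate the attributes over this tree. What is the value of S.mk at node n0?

1. n1.mk = 8  [8]
2. n1.lim = true  [true]
3. n3.mk = 21  [21]
4. n3.lim = false  [false]
5. n4.mk = true  [terminal]
6. n5.hot = 24  [terminal]
7. n3.sig = 17  [d.hot * 2 - 31]
8. n6.hot = -7  [terminal]
9. n7.mk = 29  [A₀.sig * 2 - 5]
10. n7.lim = false  [false]
11. n8.idx = 6  [terminal]
12. n9.idx = 0  [terminal]
13. n10.idx = 3  [terminal]
14. n7.sig = 7  [(if A.lim then g₀.idx else g₂.idx) + 4]
15. n2.off = 11  [A₀.sig - 6]
16. n2.acc = -7  [d.hot]
17. n11.mk = 24  [(if A₀.lim then B.off else A₀.mk) + 13]
18. n11.lim = true  [A₀.lim == true]
19. n12.env = 8  [terminal]
20. n11.sig = -1  [A.mk - 25]
21. n13.lim = true  [terminal]
22. n1.sig = -3  [(if a.lim then A₀.mk else B.off) - 11]
23. n0.depth = 17  [17]
24. n0.acc = true  [A.sig > -4]
25. n0.mk = 1  [A.sig * -1 - 2]
26. n0.key = "zm"  ["zm"]

1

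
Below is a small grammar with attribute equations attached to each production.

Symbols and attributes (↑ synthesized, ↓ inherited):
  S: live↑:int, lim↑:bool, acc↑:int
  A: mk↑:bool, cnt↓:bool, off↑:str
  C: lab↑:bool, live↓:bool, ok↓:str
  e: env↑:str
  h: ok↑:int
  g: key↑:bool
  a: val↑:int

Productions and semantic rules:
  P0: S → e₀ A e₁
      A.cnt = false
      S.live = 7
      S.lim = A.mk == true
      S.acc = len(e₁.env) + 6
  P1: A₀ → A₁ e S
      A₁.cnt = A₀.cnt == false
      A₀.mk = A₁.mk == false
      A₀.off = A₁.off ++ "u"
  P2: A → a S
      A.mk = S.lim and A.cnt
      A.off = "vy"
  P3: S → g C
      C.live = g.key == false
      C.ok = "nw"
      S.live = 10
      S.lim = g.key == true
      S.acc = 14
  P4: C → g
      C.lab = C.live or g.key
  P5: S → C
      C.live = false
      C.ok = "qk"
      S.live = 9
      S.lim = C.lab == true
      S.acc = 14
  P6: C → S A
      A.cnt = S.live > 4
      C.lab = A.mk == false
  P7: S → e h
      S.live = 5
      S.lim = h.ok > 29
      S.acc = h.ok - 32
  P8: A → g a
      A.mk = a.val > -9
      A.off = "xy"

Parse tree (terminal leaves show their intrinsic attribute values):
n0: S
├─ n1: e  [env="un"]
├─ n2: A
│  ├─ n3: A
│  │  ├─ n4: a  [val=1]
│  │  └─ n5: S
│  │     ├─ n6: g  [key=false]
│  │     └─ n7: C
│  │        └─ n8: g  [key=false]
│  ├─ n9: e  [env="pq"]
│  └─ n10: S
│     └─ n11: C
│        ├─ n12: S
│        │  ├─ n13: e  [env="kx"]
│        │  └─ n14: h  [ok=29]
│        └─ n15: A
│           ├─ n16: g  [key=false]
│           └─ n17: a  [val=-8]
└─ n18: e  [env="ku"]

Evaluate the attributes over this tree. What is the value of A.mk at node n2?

1. n1.env = "un"  [terminal]
2. n2.cnt = false  [false]
3. n3.cnt = true  [A₀.cnt == false]
4. n4.val = 1  [terminal]
5. n6.key = false  [terminal]
6. n7.live = true  [g.key == false]
7. n7.ok = "nw"  ["nw"]
8. n8.key = false  [terminal]
9. n7.lab = true  [C.live or g.key]
10. n5.live = 10  [10]
11. n5.lim = false  [g.key == true]
12. n5.acc = 14  [14]
13. n3.mk = false  [S.lim and A.cnt]
14. n3.off = "vy"  ["vy"]
15. n9.env = "pq"  [terminal]
16. n11.live = false  [false]
17. n11.ok = "qk"  ["qk"]
18. n13.env = "kx"  [terminal]
19. n14.ok = 29  [terminal]
20. n12.live = 5  [5]
21. n12.lim = false  [h.ok > 29]
22. n12.acc = -3  [h.ok - 32]
23. n15.cnt = true  [S.live > 4]
24. n16.key = false  [terminal]
25. n17.val = -8  [terminal]
26. n15.mk = true  [a.val > -9]
27. n15.off = "xy"  ["xy"]
28. n11.lab = false  [A.mk == false]
29. n10.live = 9  [9]
30. n10.lim = false  [C.lab == true]
31. n10.acc = 14  [14]
32. n2.mk = true  [A₁.mk == false]
33. n2.off = "vyu"  [A₁.off ++ "u"]
34. n18.env = "ku"  [terminal]
35. n0.live = 7  [7]
36. n0.lim = true  [A.mk == true]
37. n0.acc = 8  [len(e₁.env) + 6]

true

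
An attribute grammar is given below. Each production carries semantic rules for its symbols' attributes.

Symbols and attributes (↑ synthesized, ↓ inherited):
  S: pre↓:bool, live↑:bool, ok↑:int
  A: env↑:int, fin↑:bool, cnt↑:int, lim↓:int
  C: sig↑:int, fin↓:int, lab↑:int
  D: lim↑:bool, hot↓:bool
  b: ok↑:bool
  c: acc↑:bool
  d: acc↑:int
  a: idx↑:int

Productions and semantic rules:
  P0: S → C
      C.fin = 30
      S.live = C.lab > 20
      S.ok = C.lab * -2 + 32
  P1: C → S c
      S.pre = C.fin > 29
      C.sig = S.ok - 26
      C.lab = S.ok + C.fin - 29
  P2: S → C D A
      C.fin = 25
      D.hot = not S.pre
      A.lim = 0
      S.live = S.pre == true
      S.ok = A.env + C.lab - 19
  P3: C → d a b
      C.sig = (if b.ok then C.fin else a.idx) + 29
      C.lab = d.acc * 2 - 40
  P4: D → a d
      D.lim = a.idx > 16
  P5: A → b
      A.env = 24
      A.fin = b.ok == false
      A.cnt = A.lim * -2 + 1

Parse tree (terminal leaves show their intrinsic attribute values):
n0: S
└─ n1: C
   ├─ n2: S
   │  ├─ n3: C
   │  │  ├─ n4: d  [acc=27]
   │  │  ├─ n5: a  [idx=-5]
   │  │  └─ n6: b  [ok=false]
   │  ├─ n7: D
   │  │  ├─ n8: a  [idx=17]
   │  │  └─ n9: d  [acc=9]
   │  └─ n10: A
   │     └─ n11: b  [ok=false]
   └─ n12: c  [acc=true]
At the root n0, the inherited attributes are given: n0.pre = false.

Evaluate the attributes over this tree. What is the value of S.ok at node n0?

-8

1. n0.pre = false  [given at root]
2. n1.fin = 30  [30]
3. n2.pre = true  [C.fin > 29]
4. n3.fin = 25  [25]
5. n4.acc = 27  [terminal]
6. n5.idx = -5  [terminal]
7. n6.ok = false  [terminal]
8. n3.sig = 24  [(if b.ok then C.fin else a.idx) + 29]
9. n3.lab = 14  [d.acc * 2 - 40]
10. n7.hot = false  [not S.pre]
11. n8.idx = 17  [terminal]
12. n9.acc = 9  [terminal]
13. n7.lim = true  [a.idx > 16]
14. n10.lim = 0  [0]
15. n11.ok = false  [terminal]
16. n10.env = 24  [24]
17. n10.fin = true  [b.ok == false]
18. n10.cnt = 1  [A.lim * -2 + 1]
19. n2.live = true  [S.pre == true]
20. n2.ok = 19  [A.env + C.lab - 19]
21. n12.acc = true  [terminal]
22. n1.sig = -7  [S.ok - 26]
23. n1.lab = 20  [S.ok + C.fin - 29]
24. n0.live = false  [C.lab > 20]
25. n0.ok = -8  [C.lab * -2 + 32]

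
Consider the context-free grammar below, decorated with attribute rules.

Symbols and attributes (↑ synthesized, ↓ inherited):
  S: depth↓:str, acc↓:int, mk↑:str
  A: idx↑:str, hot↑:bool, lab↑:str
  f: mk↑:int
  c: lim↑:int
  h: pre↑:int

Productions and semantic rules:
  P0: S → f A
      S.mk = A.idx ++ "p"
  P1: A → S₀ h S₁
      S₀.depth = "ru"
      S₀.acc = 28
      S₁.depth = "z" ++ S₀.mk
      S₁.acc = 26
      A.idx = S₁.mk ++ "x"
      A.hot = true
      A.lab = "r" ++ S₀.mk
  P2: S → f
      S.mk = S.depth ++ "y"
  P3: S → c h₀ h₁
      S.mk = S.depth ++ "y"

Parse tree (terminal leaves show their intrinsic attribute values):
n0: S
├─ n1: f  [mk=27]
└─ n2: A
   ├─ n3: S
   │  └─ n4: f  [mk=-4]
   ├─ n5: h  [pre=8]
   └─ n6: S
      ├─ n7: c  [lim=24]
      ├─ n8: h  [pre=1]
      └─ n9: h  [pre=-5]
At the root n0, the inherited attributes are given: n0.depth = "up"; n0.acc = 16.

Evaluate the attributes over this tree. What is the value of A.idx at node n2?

"zruyyx"

1. n0.depth = "up"  [given at root]
2. n0.acc = 16  [given at root]
3. n1.mk = 27  [terminal]
4. n3.depth = "ru"  ["ru"]
5. n3.acc = 28  [28]
6. n4.mk = -4  [terminal]
7. n3.mk = "ruy"  [S.depth ++ "y"]
8. n5.pre = 8  [terminal]
9. n6.depth = "zruy"  ["z" ++ S₀.mk]
10. n6.acc = 26  [26]
11. n7.lim = 24  [terminal]
12. n8.pre = 1  [terminal]
13. n9.pre = -5  [terminal]
14. n6.mk = "zruyy"  [S.depth ++ "y"]
15. n2.idx = "zruyyx"  [S₁.mk ++ "x"]
16. n2.hot = true  [true]
17. n2.lab = "rruy"  ["r" ++ S₀.mk]
18. n0.mk = "zruyyxp"  [A.idx ++ "p"]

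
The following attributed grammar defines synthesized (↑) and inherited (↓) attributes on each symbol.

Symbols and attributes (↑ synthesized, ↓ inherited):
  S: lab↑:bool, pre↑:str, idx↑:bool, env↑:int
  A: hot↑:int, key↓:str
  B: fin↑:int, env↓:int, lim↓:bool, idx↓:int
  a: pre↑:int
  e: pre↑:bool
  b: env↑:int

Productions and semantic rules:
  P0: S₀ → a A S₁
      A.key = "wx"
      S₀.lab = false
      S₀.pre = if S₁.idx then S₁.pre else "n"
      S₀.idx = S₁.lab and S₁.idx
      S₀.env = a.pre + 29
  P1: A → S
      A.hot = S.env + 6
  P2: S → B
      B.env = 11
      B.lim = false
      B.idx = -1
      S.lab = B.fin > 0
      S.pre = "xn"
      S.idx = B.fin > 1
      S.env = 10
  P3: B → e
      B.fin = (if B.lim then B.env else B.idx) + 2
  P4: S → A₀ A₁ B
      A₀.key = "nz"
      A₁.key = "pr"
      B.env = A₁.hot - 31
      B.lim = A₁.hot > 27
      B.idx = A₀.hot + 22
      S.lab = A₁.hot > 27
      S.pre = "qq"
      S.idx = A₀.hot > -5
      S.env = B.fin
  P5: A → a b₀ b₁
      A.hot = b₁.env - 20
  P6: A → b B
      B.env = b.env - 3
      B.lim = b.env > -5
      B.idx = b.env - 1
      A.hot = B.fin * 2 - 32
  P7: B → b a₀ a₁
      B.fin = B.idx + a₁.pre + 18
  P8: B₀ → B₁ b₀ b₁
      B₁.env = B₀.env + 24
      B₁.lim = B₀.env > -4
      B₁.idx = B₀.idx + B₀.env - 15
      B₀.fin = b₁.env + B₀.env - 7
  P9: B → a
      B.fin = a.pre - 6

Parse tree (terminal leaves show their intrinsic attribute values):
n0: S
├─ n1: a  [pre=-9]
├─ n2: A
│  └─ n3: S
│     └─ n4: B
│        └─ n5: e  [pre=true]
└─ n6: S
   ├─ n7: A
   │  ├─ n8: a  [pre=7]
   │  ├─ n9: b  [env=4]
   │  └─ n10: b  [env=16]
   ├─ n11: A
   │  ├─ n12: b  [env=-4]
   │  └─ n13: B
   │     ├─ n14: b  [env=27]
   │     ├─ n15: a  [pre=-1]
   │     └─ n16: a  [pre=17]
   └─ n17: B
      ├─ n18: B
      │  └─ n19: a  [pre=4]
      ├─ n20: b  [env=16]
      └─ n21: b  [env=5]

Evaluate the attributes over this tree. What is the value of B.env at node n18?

1. n1.pre = -9  [terminal]
2. n2.key = "wx"  ["wx"]
3. n4.env = 11  [11]
4. n4.lim = false  [false]
5. n4.idx = -1  [-1]
6. n5.pre = true  [terminal]
7. n4.fin = 1  [(if B.lim then B.env else B.idx) + 2]
8. n3.lab = true  [B.fin > 0]
9. n3.pre = "xn"  ["xn"]
10. n3.idx = false  [B.fin > 1]
11. n3.env = 10  [10]
12. n2.hot = 16  [S.env + 6]
13. n7.key = "nz"  ["nz"]
14. n8.pre = 7  [terminal]
15. n9.env = 4  [terminal]
16. n10.env = 16  [terminal]
17. n7.hot = -4  [b₁.env - 20]
18. n11.key = "pr"  ["pr"]
19. n12.env = -4  [terminal]
20. n13.env = -7  [b.env - 3]
21. n13.lim = true  [b.env > -5]
22. n13.idx = -5  [b.env - 1]
23. n14.env = 27  [terminal]
24. n15.pre = -1  [terminal]
25. n16.pre = 17  [terminal]
26. n13.fin = 30  [B.idx + a₁.pre + 18]
27. n11.hot = 28  [B.fin * 2 - 32]
28. n17.env = -3  [A₁.hot - 31]
29. n17.lim = true  [A₁.hot > 27]
30. n17.idx = 18  [A₀.hot + 22]
31. n18.env = 21  [B₀.env + 24]
32. n18.lim = true  [B₀.env > -4]
33. n18.idx = 0  [B₀.idx + B₀.env - 15]
34. n19.pre = 4  [terminal]
35. n18.fin = -2  [a.pre - 6]
36. n20.env = 16  [terminal]
37. n21.env = 5  [terminal]
38. n17.fin = -5  [b₁.env + B₀.env - 7]
39. n6.lab = true  [A₁.hot > 27]
40. n6.pre = "qq"  ["qq"]
41. n6.idx = true  [A₀.hot > -5]
42. n6.env = -5  [B.fin]
43. n0.lab = false  [false]
44. n0.pre = "qq"  [if S₁.idx then S₁.pre else "n"]
45. n0.idx = true  [S₁.lab and S₁.idx]
46. n0.env = 20  [a.pre + 29]

21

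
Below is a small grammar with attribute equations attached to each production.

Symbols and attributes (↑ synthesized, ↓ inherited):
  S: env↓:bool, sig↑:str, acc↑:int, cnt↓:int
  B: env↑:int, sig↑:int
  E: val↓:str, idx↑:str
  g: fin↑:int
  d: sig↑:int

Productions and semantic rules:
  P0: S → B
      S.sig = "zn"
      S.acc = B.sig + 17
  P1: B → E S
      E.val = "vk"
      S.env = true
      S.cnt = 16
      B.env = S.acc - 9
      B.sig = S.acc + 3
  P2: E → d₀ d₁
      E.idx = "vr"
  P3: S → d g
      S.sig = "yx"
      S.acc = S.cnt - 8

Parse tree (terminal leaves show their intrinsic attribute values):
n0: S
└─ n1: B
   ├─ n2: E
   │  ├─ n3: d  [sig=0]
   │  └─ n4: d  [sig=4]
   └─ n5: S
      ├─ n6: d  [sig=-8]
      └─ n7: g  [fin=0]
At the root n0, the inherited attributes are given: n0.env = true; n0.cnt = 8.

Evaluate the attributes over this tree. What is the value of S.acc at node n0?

1. n0.env = true  [given at root]
2. n0.cnt = 8  [given at root]
3. n2.val = "vk"  ["vk"]
4. n3.sig = 0  [terminal]
5. n4.sig = 4  [terminal]
6. n2.idx = "vr"  ["vr"]
7. n5.env = true  [true]
8. n5.cnt = 16  [16]
9. n6.sig = -8  [terminal]
10. n7.fin = 0  [terminal]
11. n5.sig = "yx"  ["yx"]
12. n5.acc = 8  [S.cnt - 8]
13. n1.env = -1  [S.acc - 9]
14. n1.sig = 11  [S.acc + 3]
15. n0.sig = "zn"  ["zn"]
16. n0.acc = 28  [B.sig + 17]

28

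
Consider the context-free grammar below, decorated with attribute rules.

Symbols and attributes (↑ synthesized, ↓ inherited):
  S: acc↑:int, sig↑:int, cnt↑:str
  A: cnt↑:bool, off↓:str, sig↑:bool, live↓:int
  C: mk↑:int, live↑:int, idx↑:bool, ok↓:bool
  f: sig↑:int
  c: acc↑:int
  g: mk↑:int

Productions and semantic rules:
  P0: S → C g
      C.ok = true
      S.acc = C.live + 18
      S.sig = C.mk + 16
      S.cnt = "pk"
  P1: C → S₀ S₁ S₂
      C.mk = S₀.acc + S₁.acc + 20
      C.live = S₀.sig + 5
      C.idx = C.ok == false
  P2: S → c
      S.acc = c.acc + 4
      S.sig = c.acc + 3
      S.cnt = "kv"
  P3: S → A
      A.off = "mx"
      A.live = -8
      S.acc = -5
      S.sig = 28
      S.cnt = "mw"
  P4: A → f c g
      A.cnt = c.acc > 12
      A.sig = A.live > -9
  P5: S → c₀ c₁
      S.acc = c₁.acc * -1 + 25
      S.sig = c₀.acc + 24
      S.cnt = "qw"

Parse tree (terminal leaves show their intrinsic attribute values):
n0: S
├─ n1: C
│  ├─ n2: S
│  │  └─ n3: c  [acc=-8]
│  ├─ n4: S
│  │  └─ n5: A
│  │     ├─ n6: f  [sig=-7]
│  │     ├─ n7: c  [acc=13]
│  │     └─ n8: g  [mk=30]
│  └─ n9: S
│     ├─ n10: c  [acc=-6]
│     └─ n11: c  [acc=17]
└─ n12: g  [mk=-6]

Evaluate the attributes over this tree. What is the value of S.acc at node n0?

18

1. n1.ok = true  [true]
2. n3.acc = -8  [terminal]
3. n2.acc = -4  [c.acc + 4]
4. n2.sig = -5  [c.acc + 3]
5. n2.cnt = "kv"  ["kv"]
6. n5.off = "mx"  ["mx"]
7. n5.live = -8  [-8]
8. n6.sig = -7  [terminal]
9. n7.acc = 13  [terminal]
10. n8.mk = 30  [terminal]
11. n5.cnt = true  [c.acc > 12]
12. n5.sig = true  [A.live > -9]
13. n4.acc = -5  [-5]
14. n4.sig = 28  [28]
15. n4.cnt = "mw"  ["mw"]
16. n10.acc = -6  [terminal]
17. n11.acc = 17  [terminal]
18. n9.acc = 8  [c₁.acc * -1 + 25]
19. n9.sig = 18  [c₀.acc + 24]
20. n9.cnt = "qw"  ["qw"]
21. n1.mk = 11  [S₀.acc + S₁.acc + 20]
22. n1.live = 0  [S₀.sig + 5]
23. n1.idx = false  [C.ok == false]
24. n12.mk = -6  [terminal]
25. n0.acc = 18  [C.live + 18]
26. n0.sig = 27  [C.mk + 16]
27. n0.cnt = "pk"  ["pk"]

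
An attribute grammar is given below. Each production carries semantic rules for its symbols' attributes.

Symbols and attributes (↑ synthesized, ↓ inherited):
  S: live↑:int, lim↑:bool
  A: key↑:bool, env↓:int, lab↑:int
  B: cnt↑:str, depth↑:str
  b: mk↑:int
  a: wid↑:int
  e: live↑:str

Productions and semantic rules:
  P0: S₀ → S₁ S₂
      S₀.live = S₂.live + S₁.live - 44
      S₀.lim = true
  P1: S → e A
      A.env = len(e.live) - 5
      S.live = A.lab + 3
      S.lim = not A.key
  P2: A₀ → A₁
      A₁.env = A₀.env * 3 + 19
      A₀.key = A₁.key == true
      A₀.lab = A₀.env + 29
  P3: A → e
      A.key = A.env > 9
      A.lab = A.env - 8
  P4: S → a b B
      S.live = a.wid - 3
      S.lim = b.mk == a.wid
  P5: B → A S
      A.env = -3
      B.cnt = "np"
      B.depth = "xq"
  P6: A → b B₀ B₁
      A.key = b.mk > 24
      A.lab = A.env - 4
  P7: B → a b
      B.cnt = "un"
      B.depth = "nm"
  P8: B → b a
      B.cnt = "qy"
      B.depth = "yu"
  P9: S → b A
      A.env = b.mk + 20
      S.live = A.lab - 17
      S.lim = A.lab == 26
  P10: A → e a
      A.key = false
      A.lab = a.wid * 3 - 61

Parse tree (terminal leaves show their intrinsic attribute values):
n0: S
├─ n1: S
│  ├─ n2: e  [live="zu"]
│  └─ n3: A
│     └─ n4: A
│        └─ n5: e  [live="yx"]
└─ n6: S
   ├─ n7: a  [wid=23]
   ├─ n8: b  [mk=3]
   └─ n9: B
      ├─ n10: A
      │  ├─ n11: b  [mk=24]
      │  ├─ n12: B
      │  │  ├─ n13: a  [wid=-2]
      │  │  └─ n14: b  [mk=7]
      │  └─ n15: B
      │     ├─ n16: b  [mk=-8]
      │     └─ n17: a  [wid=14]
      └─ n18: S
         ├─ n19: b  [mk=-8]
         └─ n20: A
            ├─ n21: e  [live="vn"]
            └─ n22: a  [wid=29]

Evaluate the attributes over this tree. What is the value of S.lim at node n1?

false

1. n2.live = "zu"  [terminal]
2. n3.env = -3  [len(e.live) - 5]
3. n4.env = 10  [A₀.env * 3 + 19]
4. n5.live = "yx"  [terminal]
5. n4.key = true  [A.env > 9]
6. n4.lab = 2  [A.env - 8]
7. n3.key = true  [A₁.key == true]
8. n3.lab = 26  [A₀.env + 29]
9. n1.live = 29  [A.lab + 3]
10. n1.lim = false  [not A.key]
11. n7.wid = 23  [terminal]
12. n8.mk = 3  [terminal]
13. n10.env = -3  [-3]
14. n11.mk = 24  [terminal]
15. n13.wid = -2  [terminal]
16. n14.mk = 7  [terminal]
17. n12.cnt = "un"  ["un"]
18. n12.depth = "nm"  ["nm"]
19. n16.mk = -8  [terminal]
20. n17.wid = 14  [terminal]
21. n15.cnt = "qy"  ["qy"]
22. n15.depth = "yu"  ["yu"]
23. n10.key = false  [b.mk > 24]
24. n10.lab = -7  [A.env - 4]
25. n19.mk = -8  [terminal]
26. n20.env = 12  [b.mk + 20]
27. n21.live = "vn"  [terminal]
28. n22.wid = 29  [terminal]
29. n20.key = false  [false]
30. n20.lab = 26  [a.wid * 3 - 61]
31. n18.live = 9  [A.lab - 17]
32. n18.lim = true  [A.lab == 26]
33. n9.cnt = "np"  ["np"]
34. n9.depth = "xq"  ["xq"]
35. n6.live = 20  [a.wid - 3]
36. n6.lim = false  [b.mk == a.wid]
37. n0.live = 5  [S₂.live + S₁.live - 44]
38. n0.lim = true  [true]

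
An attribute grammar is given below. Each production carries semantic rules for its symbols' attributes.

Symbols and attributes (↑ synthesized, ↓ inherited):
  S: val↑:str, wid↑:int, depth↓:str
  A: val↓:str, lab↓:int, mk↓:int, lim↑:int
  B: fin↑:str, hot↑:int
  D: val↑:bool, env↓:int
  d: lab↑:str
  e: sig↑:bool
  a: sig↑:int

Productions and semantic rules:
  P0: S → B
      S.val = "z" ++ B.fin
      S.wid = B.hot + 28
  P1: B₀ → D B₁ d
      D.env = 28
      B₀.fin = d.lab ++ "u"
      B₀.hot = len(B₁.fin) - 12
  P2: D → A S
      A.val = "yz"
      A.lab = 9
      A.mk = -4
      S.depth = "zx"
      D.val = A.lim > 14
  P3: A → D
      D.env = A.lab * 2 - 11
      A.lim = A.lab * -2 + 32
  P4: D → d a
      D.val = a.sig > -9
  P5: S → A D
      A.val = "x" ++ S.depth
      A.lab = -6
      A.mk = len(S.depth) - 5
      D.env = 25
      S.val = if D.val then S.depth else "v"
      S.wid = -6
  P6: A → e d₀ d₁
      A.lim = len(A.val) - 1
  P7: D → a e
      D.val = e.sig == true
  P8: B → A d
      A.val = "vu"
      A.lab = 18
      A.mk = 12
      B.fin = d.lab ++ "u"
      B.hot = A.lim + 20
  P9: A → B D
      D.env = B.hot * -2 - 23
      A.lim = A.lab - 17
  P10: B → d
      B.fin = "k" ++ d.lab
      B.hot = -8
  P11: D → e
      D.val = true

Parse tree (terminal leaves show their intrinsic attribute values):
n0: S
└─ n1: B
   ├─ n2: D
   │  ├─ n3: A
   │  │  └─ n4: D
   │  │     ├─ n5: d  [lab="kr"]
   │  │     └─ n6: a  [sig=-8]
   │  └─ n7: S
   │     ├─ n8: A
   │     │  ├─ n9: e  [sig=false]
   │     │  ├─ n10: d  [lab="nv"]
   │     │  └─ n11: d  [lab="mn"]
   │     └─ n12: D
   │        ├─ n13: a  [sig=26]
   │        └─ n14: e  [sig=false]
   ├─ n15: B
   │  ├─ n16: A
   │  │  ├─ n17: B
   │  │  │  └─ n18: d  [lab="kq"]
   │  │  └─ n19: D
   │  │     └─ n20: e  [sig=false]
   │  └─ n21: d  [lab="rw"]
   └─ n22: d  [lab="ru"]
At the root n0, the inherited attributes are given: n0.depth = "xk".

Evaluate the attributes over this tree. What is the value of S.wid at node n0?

19

1. n0.depth = "xk"  [given at root]
2. n2.env = 28  [28]
3. n3.val = "yz"  ["yz"]
4. n3.lab = 9  [9]
5. n3.mk = -4  [-4]
6. n4.env = 7  [A.lab * 2 - 11]
7. n5.lab = "kr"  [terminal]
8. n6.sig = -8  [terminal]
9. n4.val = true  [a.sig > -9]
10. n3.lim = 14  [A.lab * -2 + 32]
11. n7.depth = "zx"  ["zx"]
12. n8.val = "xzx"  ["x" ++ S.depth]
13. n8.lab = -6  [-6]
14. n8.mk = -3  [len(S.depth) - 5]
15. n9.sig = false  [terminal]
16. n10.lab = "nv"  [terminal]
17. n11.lab = "mn"  [terminal]
18. n8.lim = 2  [len(A.val) - 1]
19. n12.env = 25  [25]
20. n13.sig = 26  [terminal]
21. n14.sig = false  [terminal]
22. n12.val = false  [e.sig == true]
23. n7.val = "v"  [if D.val then S.depth else "v"]
24. n7.wid = -6  [-6]
25. n2.val = false  [A.lim > 14]
26. n16.val = "vu"  ["vu"]
27. n16.lab = 18  [18]
28. n16.mk = 12  [12]
29. n18.lab = "kq"  [terminal]
30. n17.fin = "kkq"  ["k" ++ d.lab]
31. n17.hot = -8  [-8]
32. n19.env = -7  [B.hot * -2 - 23]
33. n20.sig = false  [terminal]
34. n19.val = true  [true]
35. n16.lim = 1  [A.lab - 17]
36. n21.lab = "rw"  [terminal]
37. n15.fin = "rwu"  [d.lab ++ "u"]
38. n15.hot = 21  [A.lim + 20]
39. n22.lab = "ru"  [terminal]
40. n1.fin = "ruu"  [d.lab ++ "u"]
41. n1.hot = -9  [len(B₁.fin) - 12]
42. n0.val = "zruu"  ["z" ++ B.fin]
43. n0.wid = 19  [B.hot + 28]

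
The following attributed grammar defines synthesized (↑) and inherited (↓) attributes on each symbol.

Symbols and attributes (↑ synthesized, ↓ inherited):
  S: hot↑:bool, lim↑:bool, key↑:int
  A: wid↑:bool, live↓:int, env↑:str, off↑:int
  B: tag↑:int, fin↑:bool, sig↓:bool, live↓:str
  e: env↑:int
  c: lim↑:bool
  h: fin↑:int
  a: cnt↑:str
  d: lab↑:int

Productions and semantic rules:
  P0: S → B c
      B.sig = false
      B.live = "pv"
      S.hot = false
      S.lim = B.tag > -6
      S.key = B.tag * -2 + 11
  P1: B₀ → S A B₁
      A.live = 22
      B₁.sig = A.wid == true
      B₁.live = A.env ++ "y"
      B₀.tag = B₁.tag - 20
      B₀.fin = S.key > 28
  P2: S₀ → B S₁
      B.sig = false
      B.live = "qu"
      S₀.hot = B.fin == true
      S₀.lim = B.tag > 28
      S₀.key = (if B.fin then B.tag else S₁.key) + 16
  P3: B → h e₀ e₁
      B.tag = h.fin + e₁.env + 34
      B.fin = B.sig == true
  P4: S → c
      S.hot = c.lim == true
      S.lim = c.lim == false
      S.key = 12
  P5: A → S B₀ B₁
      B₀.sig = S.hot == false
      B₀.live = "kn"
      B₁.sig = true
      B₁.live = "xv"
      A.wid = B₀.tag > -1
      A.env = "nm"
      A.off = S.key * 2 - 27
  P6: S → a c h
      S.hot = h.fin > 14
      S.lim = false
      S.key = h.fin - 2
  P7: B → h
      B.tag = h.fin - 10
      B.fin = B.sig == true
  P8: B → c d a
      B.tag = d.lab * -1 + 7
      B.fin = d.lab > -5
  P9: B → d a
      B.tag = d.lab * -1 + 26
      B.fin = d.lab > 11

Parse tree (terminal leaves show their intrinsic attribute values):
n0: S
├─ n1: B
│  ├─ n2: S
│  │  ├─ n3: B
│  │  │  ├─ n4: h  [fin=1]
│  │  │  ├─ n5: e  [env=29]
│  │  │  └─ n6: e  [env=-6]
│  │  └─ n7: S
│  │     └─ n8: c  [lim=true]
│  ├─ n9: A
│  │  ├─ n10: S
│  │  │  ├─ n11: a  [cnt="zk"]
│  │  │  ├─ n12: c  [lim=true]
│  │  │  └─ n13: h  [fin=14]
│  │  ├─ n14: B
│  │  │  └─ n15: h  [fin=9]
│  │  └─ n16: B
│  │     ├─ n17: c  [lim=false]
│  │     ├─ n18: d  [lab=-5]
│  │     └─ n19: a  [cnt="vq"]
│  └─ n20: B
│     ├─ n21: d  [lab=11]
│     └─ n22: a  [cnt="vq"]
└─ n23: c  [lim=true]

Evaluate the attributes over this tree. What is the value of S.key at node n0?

1. n1.sig = false  [false]
2. n1.live = "pv"  ["pv"]
3. n3.sig = false  [false]
4. n3.live = "qu"  ["qu"]
5. n4.fin = 1  [terminal]
6. n5.env = 29  [terminal]
7. n6.env = -6  [terminal]
8. n3.tag = 29  [h.fin + e₁.env + 34]
9. n3.fin = false  [B.sig == true]
10. n8.lim = true  [terminal]
11. n7.hot = true  [c.lim == true]
12. n7.lim = false  [c.lim == false]
13. n7.key = 12  [12]
14. n2.hot = false  [B.fin == true]
15. n2.lim = true  [B.tag > 28]
16. n2.key = 28  [(if B.fin then B.tag else S₁.key) + 16]
17. n9.live = 22  [22]
18. n11.cnt = "zk"  [terminal]
19. n12.lim = true  [terminal]
20. n13.fin = 14  [terminal]
21. n10.hot = false  [h.fin > 14]
22. n10.lim = false  [false]
23. n10.key = 12  [h.fin - 2]
24. n14.sig = true  [S.hot == false]
25. n14.live = "kn"  ["kn"]
26. n15.fin = 9  [terminal]
27. n14.tag = -1  [h.fin - 10]
28. n14.fin = true  [B.sig == true]
29. n16.sig = true  [true]
30. n16.live = "xv"  ["xv"]
31. n17.lim = false  [terminal]
32. n18.lab = -5  [terminal]
33. n19.cnt = "vq"  [terminal]
34. n16.tag = 12  [d.lab * -1 + 7]
35. n16.fin = false  [d.lab > -5]
36. n9.wid = false  [B₀.tag > -1]
37. n9.env = "nm"  ["nm"]
38. n9.off = -3  [S.key * 2 - 27]
39. n20.sig = false  [A.wid == true]
40. n20.live = "nmy"  [A.env ++ "y"]
41. n21.lab = 11  [terminal]
42. n22.cnt = "vq"  [terminal]
43. n20.tag = 15  [d.lab * -1 + 26]
44. n20.fin = false  [d.lab > 11]
45. n1.tag = -5  [B₁.tag - 20]
46. n1.fin = false  [S.key > 28]
47. n23.lim = true  [terminal]
48. n0.hot = false  [false]
49. n0.lim = true  [B.tag > -6]
50. n0.key = 21  [B.tag * -2 + 11]

21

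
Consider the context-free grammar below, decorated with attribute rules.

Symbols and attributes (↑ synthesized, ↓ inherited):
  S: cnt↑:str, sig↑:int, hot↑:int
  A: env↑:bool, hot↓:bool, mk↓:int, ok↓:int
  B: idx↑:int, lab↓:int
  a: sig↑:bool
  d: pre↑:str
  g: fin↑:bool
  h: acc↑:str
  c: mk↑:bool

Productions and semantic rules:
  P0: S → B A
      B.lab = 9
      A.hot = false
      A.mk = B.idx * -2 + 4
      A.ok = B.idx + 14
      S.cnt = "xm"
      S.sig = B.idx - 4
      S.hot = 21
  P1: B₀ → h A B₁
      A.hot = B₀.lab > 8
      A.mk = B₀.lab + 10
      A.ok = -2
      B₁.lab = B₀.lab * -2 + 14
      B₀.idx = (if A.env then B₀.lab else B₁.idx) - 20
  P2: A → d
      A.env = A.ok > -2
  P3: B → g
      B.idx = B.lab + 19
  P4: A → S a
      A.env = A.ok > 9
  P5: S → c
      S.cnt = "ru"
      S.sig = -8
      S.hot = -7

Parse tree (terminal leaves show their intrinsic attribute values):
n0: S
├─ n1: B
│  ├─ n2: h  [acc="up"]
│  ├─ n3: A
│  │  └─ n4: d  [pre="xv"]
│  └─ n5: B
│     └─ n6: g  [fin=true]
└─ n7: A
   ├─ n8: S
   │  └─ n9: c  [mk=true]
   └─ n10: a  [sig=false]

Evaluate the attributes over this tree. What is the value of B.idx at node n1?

1. n1.lab = 9  [9]
2. n2.acc = "up"  [terminal]
3. n3.hot = true  [B₀.lab > 8]
4. n3.mk = 19  [B₀.lab + 10]
5. n3.ok = -2  [-2]
6. n4.pre = "xv"  [terminal]
7. n3.env = false  [A.ok > -2]
8. n5.lab = -4  [B₀.lab * -2 + 14]
9. n6.fin = true  [terminal]
10. n5.idx = 15  [B.lab + 19]
11. n1.idx = -5  [(if A.env then B₀.lab else B₁.idx) - 20]
12. n7.hot = false  [false]
13. n7.mk = 14  [B.idx * -2 + 4]
14. n7.ok = 9  [B.idx + 14]
15. n9.mk = true  [terminal]
16. n8.cnt = "ru"  ["ru"]
17. n8.sig = -8  [-8]
18. n8.hot = -7  [-7]
19. n10.sig = false  [terminal]
20. n7.env = false  [A.ok > 9]
21. n0.cnt = "xm"  ["xm"]
22. n0.sig = -9  [B.idx - 4]
23. n0.hot = 21  [21]

-5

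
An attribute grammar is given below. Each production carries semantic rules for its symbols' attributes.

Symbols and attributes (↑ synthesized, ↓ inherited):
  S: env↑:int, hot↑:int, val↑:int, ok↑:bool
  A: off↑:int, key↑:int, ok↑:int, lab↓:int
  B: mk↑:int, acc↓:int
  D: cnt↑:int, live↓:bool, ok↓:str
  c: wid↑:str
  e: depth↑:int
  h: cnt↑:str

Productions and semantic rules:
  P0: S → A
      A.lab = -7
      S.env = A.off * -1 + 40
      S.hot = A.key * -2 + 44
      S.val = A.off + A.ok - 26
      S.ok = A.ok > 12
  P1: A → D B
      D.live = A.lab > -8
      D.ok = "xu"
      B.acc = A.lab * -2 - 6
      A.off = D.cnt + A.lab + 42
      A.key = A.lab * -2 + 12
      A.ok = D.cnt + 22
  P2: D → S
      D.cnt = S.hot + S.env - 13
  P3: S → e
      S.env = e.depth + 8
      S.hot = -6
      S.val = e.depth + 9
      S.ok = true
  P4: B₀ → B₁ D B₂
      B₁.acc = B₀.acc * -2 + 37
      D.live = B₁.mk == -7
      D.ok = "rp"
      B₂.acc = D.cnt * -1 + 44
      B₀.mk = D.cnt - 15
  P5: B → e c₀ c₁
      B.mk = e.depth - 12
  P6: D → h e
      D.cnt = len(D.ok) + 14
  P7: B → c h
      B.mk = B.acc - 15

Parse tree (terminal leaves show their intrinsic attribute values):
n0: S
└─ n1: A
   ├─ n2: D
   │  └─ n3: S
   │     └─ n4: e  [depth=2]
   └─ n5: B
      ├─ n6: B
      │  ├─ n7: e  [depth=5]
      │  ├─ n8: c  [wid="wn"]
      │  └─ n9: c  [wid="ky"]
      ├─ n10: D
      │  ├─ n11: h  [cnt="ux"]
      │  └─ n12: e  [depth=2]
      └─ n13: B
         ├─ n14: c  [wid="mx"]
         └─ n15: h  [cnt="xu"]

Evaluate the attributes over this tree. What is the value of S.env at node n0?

1. n1.lab = -7  [-7]
2. n2.live = true  [A.lab > -8]
3. n2.ok = "xu"  ["xu"]
4. n4.depth = 2  [terminal]
5. n3.env = 10  [e.depth + 8]
6. n3.hot = -6  [-6]
7. n3.val = 11  [e.depth + 9]
8. n3.ok = true  [true]
9. n2.cnt = -9  [S.hot + S.env - 13]
10. n5.acc = 8  [A.lab * -2 - 6]
11. n6.acc = 21  [B₀.acc * -2 + 37]
12. n7.depth = 5  [terminal]
13. n8.wid = "wn"  [terminal]
14. n9.wid = "ky"  [terminal]
15. n6.mk = -7  [e.depth - 12]
16. n10.live = true  [B₁.mk == -7]
17. n10.ok = "rp"  ["rp"]
18. n11.cnt = "ux"  [terminal]
19. n12.depth = 2  [terminal]
20. n10.cnt = 16  [len(D.ok) + 14]
21. n13.acc = 28  [D.cnt * -1 + 44]
22. n14.wid = "mx"  [terminal]
23. n15.cnt = "xu"  [terminal]
24. n13.mk = 13  [B.acc - 15]
25. n5.mk = 1  [D.cnt - 15]
26. n1.off = 26  [D.cnt + A.lab + 42]
27. n1.key = 26  [A.lab * -2 + 12]
28. n1.ok = 13  [D.cnt + 22]
29. n0.env = 14  [A.off * -1 + 40]
30. n0.hot = -8  [A.key * -2 + 44]
31. n0.val = 13  [A.off + A.ok - 26]
32. n0.ok = true  [A.ok > 12]

14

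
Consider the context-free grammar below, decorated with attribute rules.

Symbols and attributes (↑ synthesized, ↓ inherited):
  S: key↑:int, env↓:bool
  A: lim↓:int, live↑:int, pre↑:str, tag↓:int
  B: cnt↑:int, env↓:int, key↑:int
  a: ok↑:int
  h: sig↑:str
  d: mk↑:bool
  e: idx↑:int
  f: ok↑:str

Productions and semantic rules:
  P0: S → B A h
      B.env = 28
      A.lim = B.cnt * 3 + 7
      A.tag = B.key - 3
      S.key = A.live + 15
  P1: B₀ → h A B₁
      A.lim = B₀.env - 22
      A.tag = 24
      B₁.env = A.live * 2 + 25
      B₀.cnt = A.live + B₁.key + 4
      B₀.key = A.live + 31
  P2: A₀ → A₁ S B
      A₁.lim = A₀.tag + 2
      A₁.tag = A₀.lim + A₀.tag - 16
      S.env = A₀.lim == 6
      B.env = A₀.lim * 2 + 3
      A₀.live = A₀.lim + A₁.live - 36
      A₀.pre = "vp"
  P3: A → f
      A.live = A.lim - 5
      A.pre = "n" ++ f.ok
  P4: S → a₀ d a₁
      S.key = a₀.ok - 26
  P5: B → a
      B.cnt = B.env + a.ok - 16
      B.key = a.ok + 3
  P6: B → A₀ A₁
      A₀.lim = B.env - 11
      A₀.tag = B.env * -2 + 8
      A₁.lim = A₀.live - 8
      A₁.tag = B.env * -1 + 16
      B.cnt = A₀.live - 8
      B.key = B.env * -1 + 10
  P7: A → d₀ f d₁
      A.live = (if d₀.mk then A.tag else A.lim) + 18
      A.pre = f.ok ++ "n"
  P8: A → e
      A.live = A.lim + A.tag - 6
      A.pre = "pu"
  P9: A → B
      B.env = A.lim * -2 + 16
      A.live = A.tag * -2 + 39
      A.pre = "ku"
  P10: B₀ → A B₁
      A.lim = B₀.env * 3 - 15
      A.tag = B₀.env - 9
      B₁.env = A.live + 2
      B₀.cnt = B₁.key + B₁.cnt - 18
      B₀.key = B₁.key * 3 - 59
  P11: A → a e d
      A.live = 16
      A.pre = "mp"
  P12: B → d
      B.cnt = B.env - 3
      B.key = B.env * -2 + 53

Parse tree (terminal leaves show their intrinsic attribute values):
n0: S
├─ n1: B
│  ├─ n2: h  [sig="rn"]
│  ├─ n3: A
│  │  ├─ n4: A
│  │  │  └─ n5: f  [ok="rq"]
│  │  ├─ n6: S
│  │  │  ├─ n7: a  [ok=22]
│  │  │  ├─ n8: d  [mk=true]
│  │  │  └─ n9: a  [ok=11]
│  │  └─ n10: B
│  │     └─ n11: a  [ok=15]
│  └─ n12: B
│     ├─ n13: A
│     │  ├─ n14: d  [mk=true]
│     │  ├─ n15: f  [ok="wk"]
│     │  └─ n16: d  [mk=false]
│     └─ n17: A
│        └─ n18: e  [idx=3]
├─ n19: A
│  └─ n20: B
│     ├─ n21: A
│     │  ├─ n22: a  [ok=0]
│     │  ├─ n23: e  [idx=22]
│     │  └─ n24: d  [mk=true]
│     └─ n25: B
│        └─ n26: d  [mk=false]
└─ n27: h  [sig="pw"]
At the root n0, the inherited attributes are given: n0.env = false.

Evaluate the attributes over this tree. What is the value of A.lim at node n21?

1. n0.env = false  [given at root]
2. n1.env = 28  [28]
3. n2.sig = "rn"  [terminal]
4. n3.lim = 6  [B₀.env - 22]
5. n3.tag = 24  [24]
6. n4.lim = 26  [A₀.tag + 2]
7. n4.tag = 14  [A₀.lim + A₀.tag - 16]
8. n5.ok = "rq"  [terminal]
9. n4.live = 21  [A.lim - 5]
10. n4.pre = "nrq"  ["n" ++ f.ok]
11. n6.env = true  [A₀.lim == 6]
12. n7.ok = 22  [terminal]
13. n8.mk = true  [terminal]
14. n9.ok = 11  [terminal]
15. n6.key = -4  [a₀.ok - 26]
16. n10.env = 15  [A₀.lim * 2 + 3]
17. n11.ok = 15  [terminal]
18. n10.cnt = 14  [B.env + a.ok - 16]
19. n10.key = 18  [a.ok + 3]
20. n3.live = -9  [A₀.lim + A₁.live - 36]
21. n3.pre = "vp"  ["vp"]
22. n12.env = 7  [A.live * 2 + 25]
23. n13.lim = -4  [B.env - 11]
24. n13.tag = -6  [B.env * -2 + 8]
25. n14.mk = true  [terminal]
26. n15.ok = "wk"  [terminal]
27. n16.mk = false  [terminal]
28. n13.live = 12  [(if d₀.mk then A.tag else A.lim) + 18]
29. n13.pre = "wkn"  [f.ok ++ "n"]
30. n17.lim = 4  [A₀.live - 8]
31. n17.tag = 9  [B.env * -1 + 16]
32. n18.idx = 3  [terminal]
33. n17.live = 7  [A.lim + A.tag - 6]
34. n17.pre = "pu"  ["pu"]
35. n12.cnt = 4  [A₀.live - 8]
36. n12.key = 3  [B.env * -1 + 10]
37. n1.cnt = -2  [A.live + B₁.key + 4]
38. n1.key = 22  [A.live + 31]
39. n19.lim = 1  [B.cnt * 3 + 7]
40. n19.tag = 19  [B.key - 3]
41. n20.env = 14  [A.lim * -2 + 16]
42. n21.lim = 27  [B₀.env * 3 - 15]
43. n21.tag = 5  [B₀.env - 9]
44. n22.ok = 0  [terminal]
45. n23.idx = 22  [terminal]
46. n24.mk = true  [terminal]
47. n21.live = 16  [16]
48. n21.pre = "mp"  ["mp"]
49. n25.env = 18  [A.live + 2]
50. n26.mk = false  [terminal]
51. n25.cnt = 15  [B.env - 3]
52. n25.key = 17  [B.env * -2 + 53]
53. n20.cnt = 14  [B₁.key + B₁.cnt - 18]
54. n20.key = -8  [B₁.key * 3 - 59]
55. n19.live = 1  [A.tag * -2 + 39]
56. n19.pre = "ku"  ["ku"]
57. n27.sig = "pw"  [terminal]
58. n0.key = 16  [A.live + 15]

27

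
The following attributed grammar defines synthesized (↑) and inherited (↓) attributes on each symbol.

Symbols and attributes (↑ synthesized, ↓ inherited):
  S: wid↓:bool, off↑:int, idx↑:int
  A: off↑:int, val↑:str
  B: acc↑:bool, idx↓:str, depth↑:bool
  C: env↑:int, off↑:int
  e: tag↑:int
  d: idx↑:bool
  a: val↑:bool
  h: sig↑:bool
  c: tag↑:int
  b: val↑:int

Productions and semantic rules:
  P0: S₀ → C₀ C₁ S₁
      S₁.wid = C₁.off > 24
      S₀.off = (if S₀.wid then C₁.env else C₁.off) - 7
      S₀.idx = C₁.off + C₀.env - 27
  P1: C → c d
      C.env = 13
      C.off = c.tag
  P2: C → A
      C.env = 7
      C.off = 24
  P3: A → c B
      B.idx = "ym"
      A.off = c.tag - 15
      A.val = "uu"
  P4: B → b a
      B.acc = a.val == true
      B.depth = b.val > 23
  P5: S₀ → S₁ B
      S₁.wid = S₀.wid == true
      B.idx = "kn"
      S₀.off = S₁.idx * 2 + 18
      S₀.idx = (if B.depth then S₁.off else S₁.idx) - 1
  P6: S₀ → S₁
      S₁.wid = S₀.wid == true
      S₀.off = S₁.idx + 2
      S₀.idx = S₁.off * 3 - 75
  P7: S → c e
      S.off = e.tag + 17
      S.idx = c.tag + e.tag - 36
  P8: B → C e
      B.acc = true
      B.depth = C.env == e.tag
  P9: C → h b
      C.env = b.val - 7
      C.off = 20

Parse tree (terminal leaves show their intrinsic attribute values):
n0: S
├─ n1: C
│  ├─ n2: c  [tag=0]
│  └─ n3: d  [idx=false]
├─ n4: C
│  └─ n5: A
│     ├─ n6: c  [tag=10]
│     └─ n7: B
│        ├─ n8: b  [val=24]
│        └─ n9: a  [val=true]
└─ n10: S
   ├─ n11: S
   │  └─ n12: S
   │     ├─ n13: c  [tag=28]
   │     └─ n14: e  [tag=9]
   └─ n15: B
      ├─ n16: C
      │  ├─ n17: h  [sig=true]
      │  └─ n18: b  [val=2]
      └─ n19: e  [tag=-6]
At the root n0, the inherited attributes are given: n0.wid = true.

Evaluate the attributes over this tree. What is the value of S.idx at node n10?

1. n0.wid = true  [given at root]
2. n2.tag = 0  [terminal]
3. n3.idx = false  [terminal]
4. n1.env = 13  [13]
5. n1.off = 0  [c.tag]
6. n6.tag = 10  [terminal]
7. n7.idx = "ym"  ["ym"]
8. n8.val = 24  [terminal]
9. n9.val = true  [terminal]
10. n7.acc = true  [a.val == true]
11. n7.depth = true  [b.val > 23]
12. n5.off = -5  [c.tag - 15]
13. n5.val = "uu"  ["uu"]
14. n4.env = 7  [7]
15. n4.off = 24  [24]
16. n10.wid = false  [C₁.off > 24]
17. n11.wid = false  [S₀.wid == true]
18. n12.wid = false  [S₀.wid == true]
19. n13.tag = 28  [terminal]
20. n14.tag = 9  [terminal]
21. n12.off = 26  [e.tag + 17]
22. n12.idx = 1  [c.tag + e.tag - 36]
23. n11.off = 3  [S₁.idx + 2]
24. n11.idx = 3  [S₁.off * 3 - 75]
25. n15.idx = "kn"  ["kn"]
26. n17.sig = true  [terminal]
27. n18.val = 2  [terminal]
28. n16.env = -5  [b.val - 7]
29. n16.off = 20  [20]
30. n19.tag = -6  [terminal]
31. n15.acc = true  [true]
32. n15.depth = false  [C.env == e.tag]
33. n10.off = 24  [S₁.idx * 2 + 18]
34. n10.idx = 2  [(if B.depth then S₁.off else S₁.idx) - 1]
35. n0.off = 0  [(if S₀.wid then C₁.env else C₁.off) - 7]
36. n0.idx = 10  [C₁.off + C₀.env - 27]

2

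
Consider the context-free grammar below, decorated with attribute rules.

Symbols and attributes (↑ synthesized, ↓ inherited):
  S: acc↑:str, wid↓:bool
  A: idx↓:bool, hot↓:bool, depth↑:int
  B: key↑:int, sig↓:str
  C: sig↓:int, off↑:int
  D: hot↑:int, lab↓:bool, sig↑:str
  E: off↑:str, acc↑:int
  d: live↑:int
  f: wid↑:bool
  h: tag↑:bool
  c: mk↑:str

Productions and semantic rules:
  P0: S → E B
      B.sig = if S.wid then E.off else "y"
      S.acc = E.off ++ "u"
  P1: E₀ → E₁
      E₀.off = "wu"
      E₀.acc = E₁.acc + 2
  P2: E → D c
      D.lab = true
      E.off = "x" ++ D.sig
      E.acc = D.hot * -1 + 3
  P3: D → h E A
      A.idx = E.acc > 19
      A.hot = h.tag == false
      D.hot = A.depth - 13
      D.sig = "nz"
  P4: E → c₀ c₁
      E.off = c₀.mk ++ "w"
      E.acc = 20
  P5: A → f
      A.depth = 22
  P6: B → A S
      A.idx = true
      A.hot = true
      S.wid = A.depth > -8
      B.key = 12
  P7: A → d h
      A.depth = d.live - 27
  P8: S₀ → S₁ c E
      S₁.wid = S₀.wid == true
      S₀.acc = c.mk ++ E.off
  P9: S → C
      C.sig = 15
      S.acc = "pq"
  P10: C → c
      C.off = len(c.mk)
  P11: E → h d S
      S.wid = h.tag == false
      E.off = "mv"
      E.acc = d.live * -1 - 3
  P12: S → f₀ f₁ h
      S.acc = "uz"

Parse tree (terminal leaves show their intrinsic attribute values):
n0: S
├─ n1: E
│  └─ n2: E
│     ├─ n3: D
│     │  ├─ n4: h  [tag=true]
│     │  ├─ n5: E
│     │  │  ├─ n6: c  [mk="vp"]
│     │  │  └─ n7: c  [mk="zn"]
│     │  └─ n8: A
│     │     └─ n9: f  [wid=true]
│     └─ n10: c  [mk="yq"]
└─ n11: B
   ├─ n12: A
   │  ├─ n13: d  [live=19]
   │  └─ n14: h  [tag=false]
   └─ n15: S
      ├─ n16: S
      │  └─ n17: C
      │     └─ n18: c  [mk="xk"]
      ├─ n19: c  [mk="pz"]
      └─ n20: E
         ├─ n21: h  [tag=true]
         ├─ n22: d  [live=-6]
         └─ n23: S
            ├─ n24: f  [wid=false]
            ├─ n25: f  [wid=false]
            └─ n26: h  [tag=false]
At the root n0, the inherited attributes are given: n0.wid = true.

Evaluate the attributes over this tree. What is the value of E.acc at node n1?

1. n0.wid = true  [given at root]
2. n3.lab = true  [true]
3. n4.tag = true  [terminal]
4. n6.mk = "vp"  [terminal]
5. n7.mk = "zn"  [terminal]
6. n5.off = "vpw"  [c₀.mk ++ "w"]
7. n5.acc = 20  [20]
8. n8.idx = true  [E.acc > 19]
9. n8.hot = false  [h.tag == false]
10. n9.wid = true  [terminal]
11. n8.depth = 22  [22]
12. n3.hot = 9  [A.depth - 13]
13. n3.sig = "nz"  ["nz"]
14. n10.mk = "yq"  [terminal]
15. n2.off = "xnz"  ["x" ++ D.sig]
16. n2.acc = -6  [D.hot * -1 + 3]
17. n1.off = "wu"  ["wu"]
18. n1.acc = -4  [E₁.acc + 2]
19. n11.sig = "wu"  [if S.wid then E.off else "y"]
20. n12.idx = true  [true]
21. n12.hot = true  [true]
22. n13.live = 19  [terminal]
23. n14.tag = false  [terminal]
24. n12.depth = -8  [d.live - 27]
25. n15.wid = false  [A.depth > -8]
26. n16.wid = false  [S₀.wid == true]
27. n17.sig = 15  [15]
28. n18.mk = "xk"  [terminal]
29. n17.off = 2  [len(c.mk)]
30. n16.acc = "pq"  ["pq"]
31. n19.mk = "pz"  [terminal]
32. n21.tag = true  [terminal]
33. n22.live = -6  [terminal]
34. n23.wid = false  [h.tag == false]
35. n24.wid = false  [terminal]
36. n25.wid = false  [terminal]
37. n26.tag = false  [terminal]
38. n23.acc = "uz"  ["uz"]
39. n20.off = "mv"  ["mv"]
40. n20.acc = 3  [d.live * -1 - 3]
41. n15.acc = "pzmv"  [c.mk ++ E.off]
42. n11.key = 12  [12]
43. n0.acc = "wuu"  [E.off ++ "u"]

-4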